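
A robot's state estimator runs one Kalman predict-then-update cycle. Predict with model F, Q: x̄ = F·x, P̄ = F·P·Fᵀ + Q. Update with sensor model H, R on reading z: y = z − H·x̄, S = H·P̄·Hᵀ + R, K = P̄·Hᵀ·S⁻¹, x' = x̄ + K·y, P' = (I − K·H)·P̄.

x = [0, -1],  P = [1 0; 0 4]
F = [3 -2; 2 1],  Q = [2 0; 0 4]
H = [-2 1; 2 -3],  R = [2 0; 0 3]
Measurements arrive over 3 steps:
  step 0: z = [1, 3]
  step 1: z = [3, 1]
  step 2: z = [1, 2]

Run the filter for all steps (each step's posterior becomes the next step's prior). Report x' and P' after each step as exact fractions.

step 0: x' = [-3714/2995, -5251/2995], P' = [3441/2995 2874/2995; 2874/2995 3236/2995]
step 1: x' = [-3560828/1710269, -271203/155479], P' = [1786011/1710269 138648/155479; 138648/155479 161668/155479]
step 2: x' = [-1492855930/917379203, -1753026895/917379203], P' = [945018771/917379203 805559262/917379203; 805559262/917379203 941876980/917379203]

step 0: x̄ = F·x = [2, -1]
step 0: P̄ = F·P·Fᵀ + Q = [27 -2; -2 12]
step 0: y = z − H·x̄ = [6, -4]
step 0: S = H·P̄·Hᵀ + R = [130 -160; -160 243]
step 0: K = P̄·Hᵀ·S⁻¹ = [-2004/2995 -116/599; -1256/2995 -264/599]
step 0: x' = x̄ + K·y = [-3714/2995, -5251/2995]
step 0: P' = (I − K·H)·P̄ = [3441/2995 2874/2995; 2874/2995 3236/2995]
step 1: x̄ = F·x = [-128/599, -12679/2995]
step 1: P̄ = F·P·Fᵀ + Q = [3083/599 2260/599; 2260/599 40476/2995]
step 1: y = z − H·x̄ = [20384/2995, -33762/2995]
step 1: S = H·P̄·Hᵀ + R = [62926/2995 -92688/2995; -92688/2995 299329/2995]
step 1: K = P̄·Hᵀ·S⁻¹ = [-1023447/1710269 -334454/1710269; -57814/155479 -69236/155479]
step 1: x' = x̄ + K·y = [-3560828/1710269, -271203/155479]
step 1: P' = (I − K·H)·P̄ = [1786011/1710269 138648/155479; 138648/155479 161668/155479]
step 2: x̄ = F·x = [-4716018/1710269, -10104889/1710269]
step 2: P̄ = F·P·Fᵀ + Q = [8306493/1710269 5634242/1710269; 5634242/1710269 21863980/1710269]
step 2: y = z − H·x̄ = [2383122/1710269, -1587463/155479]
step 2: S = H·P̄·Hᵀ + R = [35973522/1710269 -4885816/155479; -4885816/155479 15229245/155479]
step 2: K = P̄·Hᵀ·S⁻¹ = [-542239140/917379203 -13503596/70567631; -334620772/917379203 -31141344/70567631]
step 2: x' = x̄ + K·y = [-1492855930/917379203, -1753026895/917379203]
step 2: P' = (I − K·H)·P̄ = [945018771/917379203 805559262/917379203; 805559262/917379203 941876980/917379203]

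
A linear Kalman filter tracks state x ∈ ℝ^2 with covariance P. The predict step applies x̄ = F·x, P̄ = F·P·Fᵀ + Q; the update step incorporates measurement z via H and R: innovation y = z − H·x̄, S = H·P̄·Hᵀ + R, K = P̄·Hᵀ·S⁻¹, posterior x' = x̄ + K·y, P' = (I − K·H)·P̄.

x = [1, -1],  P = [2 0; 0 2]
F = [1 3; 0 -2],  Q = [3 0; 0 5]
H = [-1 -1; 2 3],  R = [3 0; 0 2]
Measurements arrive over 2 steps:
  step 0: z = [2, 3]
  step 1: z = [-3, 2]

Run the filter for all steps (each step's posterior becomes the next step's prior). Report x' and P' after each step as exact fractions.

step 0: x̄ = F·x = [-2, 2]
step 0: P̄ = F·P·Fᵀ + Q = [23 -12; -12 13]
step 0: y = z − H·x̄ = [2, 1]
step 0: S = H·P̄·Hᵀ + R = [15 -25; -25 67]
step 0: K = P̄·Hᵀ·S⁻¹ = [-487/380 -25/76; 77/95 10/19]
step 0: x' = x̄ + K·y = [-1859/380, 394/95]
step 0: P' = (I − K·H)·P̄ = [4633/380 -793/95; -793/95 562/95]
step 1: x̄ = F·x = [151/20, -788/95]
step 1: P̄ = F·P·Fᵀ + Q = [367/20 -94/5; -94/5 2723/95]
step 1: y = z − H·x̄ = [-1423/380, 2239/190]
step 1: S = H·P̄·Hᵀ + R = [4717/380 -5451/190; -5451/190 10238/95]
step 1: K = P̄·Hᵀ·S⁻¹ = [-196341/195571 -88019/195571; 123626/195571 120725/195571]
step 1: x' = x̄ + K·y = [1174572/195571, -662508/195571]
step 1: P' = (I − K·H)·P̄ = [1943107/195571 -1354084/195571; -1354084/195571 983206/195571]

step 0: x' = [-1859/380, 394/95], P' = [4633/380 -793/95; -793/95 562/95]
step 1: x' = [1174572/195571, -662508/195571], P' = [1943107/195571 -1354084/195571; -1354084/195571 983206/195571]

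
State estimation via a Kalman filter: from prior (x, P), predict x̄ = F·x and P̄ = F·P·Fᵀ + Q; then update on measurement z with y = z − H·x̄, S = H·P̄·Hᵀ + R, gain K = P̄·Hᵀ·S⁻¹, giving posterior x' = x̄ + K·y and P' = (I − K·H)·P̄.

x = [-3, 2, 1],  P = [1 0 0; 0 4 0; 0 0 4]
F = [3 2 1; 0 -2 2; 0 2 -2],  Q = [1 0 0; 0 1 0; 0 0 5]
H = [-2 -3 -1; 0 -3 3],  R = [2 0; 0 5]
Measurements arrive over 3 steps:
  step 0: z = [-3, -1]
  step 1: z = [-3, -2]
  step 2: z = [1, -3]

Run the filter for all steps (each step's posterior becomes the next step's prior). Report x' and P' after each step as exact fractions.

step 0: x̄ = F·x = [-4, -2, 2]
step 0: P̄ = F·P·Fᵀ + Q = [30 -8 8; -8 33 -32; 8 -32 37]
step 0: y = z − H·x̄ = [-15, -13]
step 0: S = H·P̄·Hᵀ + R = [200 282; 282 1211]
step 0: K = P̄·Hᵀ·S⁻¹ = [-16705/40669 5502/40669; -6771/162676 -12309/81338; -6301/162676 14637/81338]
step 0: x' = x̄ + K·y = [16373/40669, 96247/162676, 39305/162676]
step 0: P' = (I − K·H)·P̄ = [220954/40669 -104417/40669 -95247/40669; -104417/40669 222477/162676 181447/162676; -95247/40669 181447/162676 230237/162676]
step 1: x̄ = F·x = [428275/162676, -28471/40669, 28471/40669]
step 1: P̄ = F·P·Fᵀ + Q = [2665009/162676 38385/40669 -38385/40669; 38385/40669 130489/40669 -89820/40669; -38385/40669 -89820/40669 293165/40669]
step 1: y = z − H·x̄ = [70377/81338, -252164/40669]
step 1: S = H·P̄·Hᵀ + R = [3982073/40669 1294446/40669; 1294446/40669 5632991/40669]
step 1: K = P̄·Hᵀ·S⁻¹ = [-375731231/1020698366 22304913/510349183; -31377345/510349183 -52669581/510349183; -29219935/510349183 110810025/510349183]
step 1: x' = x̄ + K·y = [2085482495/1020698366, -115709807/1020698366, -710140561/1020698366]
step 1: P' = (I − K·H)·P̄ = [1977036923/510349183 -1807758735/1020698366 -1733409025/1020698366; -1807758735/1020698366 489574015/510349183 401791380/510349183; -1733409025/1020698366 401791380/510349183 586474755/510349183]
step 2: x̄ = F·x = [2657443655/510349183, -594430754/510349183, 594430754/510349183]
step 2: P̄ = F·P·Fᵀ + Q = [6408838340/510349183 241285340/510349183 -241285340/510349183; 241285340/510349183 1600213223/510349183 -1089864040/510349183; -241285340/510349183 -1089864040/510349183 3641609955/510349183]
step 2: y = z − H·x̄ = [4636374985/510349183, -5097632073/510349183]
step 2: S = H·P̄·Hᵀ + R = [40090679168/510349183 12911697462/510349183; 12911697462/510349183 69345707237/510349183]
step 2: K = P̄·Hᵀ·S⁻¹ = [-442649204620/1280204150521 1295157600/29772189547; -365612761605/5120816602084 -6138019413/59544379094; -344093265835/5120816602084 12933155805/59544379094]
step 2: x' = x̄ + K·y = [2088543580285/1280204150521, -4013337233609/5120816602084, -8271244635863/5120816602084]
step 2: P' = (I − K·H)·P̄ = [4698553977180/1280204150521 -2151157293280/1280204150521 -2058337665280/1280204150521; -2151157293280/1280204150521 4705066662995/5120816602084 3825283880465/5120816602084; -2058337665280/1280204150521 3825283880465/5120816602084 5679036212515/5120816602084]

step 0: x' = [16373/40669, 96247/162676, 39305/162676], P' = [220954/40669 -104417/40669 -95247/40669; -104417/40669 222477/162676 181447/162676; -95247/40669 181447/162676 230237/162676]
step 1: x' = [2085482495/1020698366, -115709807/1020698366, -710140561/1020698366], P' = [1977036923/510349183 -1807758735/1020698366 -1733409025/1020698366; -1807758735/1020698366 489574015/510349183 401791380/510349183; -1733409025/1020698366 401791380/510349183 586474755/510349183]
step 2: x' = [2088543580285/1280204150521, -4013337233609/5120816602084, -8271244635863/5120816602084], P' = [4698553977180/1280204150521 -2151157293280/1280204150521 -2058337665280/1280204150521; -2151157293280/1280204150521 4705066662995/5120816602084 3825283880465/5120816602084; -2058337665280/1280204150521 3825283880465/5120816602084 5679036212515/5120816602084]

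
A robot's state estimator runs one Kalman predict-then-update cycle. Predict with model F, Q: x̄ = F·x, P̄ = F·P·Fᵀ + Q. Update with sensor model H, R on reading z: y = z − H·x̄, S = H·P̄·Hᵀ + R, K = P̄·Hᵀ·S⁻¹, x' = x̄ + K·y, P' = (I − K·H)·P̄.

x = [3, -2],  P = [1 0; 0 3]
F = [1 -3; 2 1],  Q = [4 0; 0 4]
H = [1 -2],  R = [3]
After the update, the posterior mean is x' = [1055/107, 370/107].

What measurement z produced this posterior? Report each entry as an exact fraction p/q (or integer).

x̄ = F·x = [9, 4]
P̄ = F·P·Fᵀ + Q = [32 -7; -7 11]
S = H·P̄·Hᵀ + R = [107]
K = P̄·Hᵀ·S⁻¹ = [46/107; -29/107]
x' − x̄ = [92/107, -58/107] = K·y
y = (KᵀK)⁻¹·Kᵀ·(x' − x̄) = [2]
z = y + H·x̄ = [2] + [1] = [3]

z = [3]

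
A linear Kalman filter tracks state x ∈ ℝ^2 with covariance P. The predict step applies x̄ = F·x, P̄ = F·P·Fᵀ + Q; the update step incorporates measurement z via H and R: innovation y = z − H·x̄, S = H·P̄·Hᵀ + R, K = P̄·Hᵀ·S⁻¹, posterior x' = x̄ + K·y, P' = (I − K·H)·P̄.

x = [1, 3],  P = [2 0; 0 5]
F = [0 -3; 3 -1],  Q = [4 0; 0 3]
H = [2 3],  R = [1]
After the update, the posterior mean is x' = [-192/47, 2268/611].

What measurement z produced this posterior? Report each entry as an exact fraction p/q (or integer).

z = [3]

x̄ = F·x = [-9, 0]
P̄ = F·P·Fᵀ + Q = [49 15; 15 26]
S = H·P̄·Hᵀ + R = [611]
K = P̄·Hᵀ·S⁻¹ = [11/47; 108/611]
x' − x̄ = [231/47, 2268/611] = K·y
y = (KᵀK)⁻¹·Kᵀ·(x' − x̄) = [21]
z = y + H·x̄ = [21] + [-18] = [3]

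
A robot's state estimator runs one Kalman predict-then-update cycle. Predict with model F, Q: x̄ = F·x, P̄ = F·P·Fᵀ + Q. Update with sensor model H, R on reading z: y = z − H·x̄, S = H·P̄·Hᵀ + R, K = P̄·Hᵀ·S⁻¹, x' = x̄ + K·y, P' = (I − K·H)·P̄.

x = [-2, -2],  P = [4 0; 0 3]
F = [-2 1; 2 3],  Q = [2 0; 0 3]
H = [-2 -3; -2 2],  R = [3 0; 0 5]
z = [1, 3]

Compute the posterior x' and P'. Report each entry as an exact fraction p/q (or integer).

x̄ = F·x = [2, -10]
P̄ = F·P·Fᵀ + Q = [21 -7; -7 46]
y = z − H·x̄ = [-25, 27]
S = H·P̄·Hᵀ + R = [417 -206; -206 329]
K = P̄·Hᵀ·S⁻¹ = [-18445/94757 -27678/94757; -18960/94757 18658/94757]
x' = x̄ + K·y = [-96667/94757, 30196/94757]
P' = (I − K·H)·P̄ = [52584/94757 -16611/94757; -16611/94757 30034/94757]

x' = [-96667/94757, 30196/94757]
P' = [52584/94757 -16611/94757; -16611/94757 30034/94757]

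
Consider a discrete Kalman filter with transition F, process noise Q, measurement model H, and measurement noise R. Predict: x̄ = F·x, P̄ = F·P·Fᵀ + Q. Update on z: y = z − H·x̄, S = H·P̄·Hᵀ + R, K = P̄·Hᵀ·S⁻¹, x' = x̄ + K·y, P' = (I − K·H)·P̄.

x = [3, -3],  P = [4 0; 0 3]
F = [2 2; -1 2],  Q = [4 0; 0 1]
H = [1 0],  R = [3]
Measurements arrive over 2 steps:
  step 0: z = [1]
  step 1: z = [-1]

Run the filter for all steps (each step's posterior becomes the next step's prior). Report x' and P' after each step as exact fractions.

step 0: x̄ = F·x = [0, -9]
step 0: P̄ = F·P·Fᵀ + Q = [32 4; 4 17]
step 0: y = z − H·x̄ = [1]
step 0: S = H·P̄·Hᵀ + R = [35]
step 0: K = P̄·Hᵀ·S⁻¹ = [32/35; 4/35]
step 0: x' = x̄ + K·y = [32/35, -311/35]
step 0: P' = (I − K·H)·P̄ = [96/35 12/35; 12/35 579/35]
step 1: x̄ = F·x = [-558/35, -654/35]
step 1: P̄ = F·P·Fᵀ + Q = [2936/35 2148/35; 2148/35 2399/35]
step 1: y = z − H·x̄ = [523/35]
step 1: S = H·P̄·Hᵀ + R = [3041/35]
step 1: K = P̄·Hᵀ·S⁻¹ = [2936/3041; 2148/3041]
step 1: x' = x̄ + K·y = [-4610/3041, -24726/3041]
step 1: P' = (I − K·H)·P̄ = [8808/3041 6444/3041; 6444/3041 76613/3041]

step 0: x' = [32/35, -311/35], P' = [96/35 12/35; 12/35 579/35]
step 1: x' = [-4610/3041, -24726/3041], P' = [8808/3041 6444/3041; 6444/3041 76613/3041]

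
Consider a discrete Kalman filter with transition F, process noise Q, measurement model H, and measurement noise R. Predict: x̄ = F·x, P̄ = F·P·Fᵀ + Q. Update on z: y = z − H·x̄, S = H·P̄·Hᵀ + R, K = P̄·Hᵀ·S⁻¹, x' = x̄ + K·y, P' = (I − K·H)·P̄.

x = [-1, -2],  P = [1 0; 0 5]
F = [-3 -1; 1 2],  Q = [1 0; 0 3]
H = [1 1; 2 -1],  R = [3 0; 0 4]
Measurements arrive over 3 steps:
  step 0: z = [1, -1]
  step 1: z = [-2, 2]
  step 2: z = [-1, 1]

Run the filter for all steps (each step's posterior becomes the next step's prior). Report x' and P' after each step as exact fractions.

step 0: x̄ = F·x = [5, -5]
step 0: P̄ = F·P·Fᵀ + Q = [15 -13; -13 24]
step 0: y = z − H·x̄ = [1, -16]
step 0: S = H·P̄·Hᵀ + R = [16 -7; -7 140]
step 0: K = P̄·Hᵀ·S⁻¹ = [83/313 702/2191; 170/313 -723/2191]
step 0: x' = x̄ + K·y = [304/2191, 1803/2191]
step 0: P' = (I − K·H)·P̄ = [1517/2191 226/2191; 226/2191 3344/2191]
step 1: x̄ = F·x = [-2715/2191, 3910/2191]
step 1: P̄ = F·P·Fᵀ + Q = [20544/2191 -12821/2191; -12821/2191 22370/2191]
step 1: y = z − H·x̄ = [-5577/2191, 13722/2191]
step 1: S = H·P̄·Hᵀ + R = [23845/2191 5897/2191; 5897/2191 164594/2191]
step 1: K = P̄·Hᵀ·S⁻¹ = [435079/1775431 565914/1775431; 846570/1775431 -548223/1775431]
step 1: x' = x̄ + K·y = [236760/1775431, -2419946/1775431]
step 1: P' = (I − K·H)·P̄ = [1189631/1775431 115606/1775431; 115606/1775431 2424104/1775431]
step 2: x̄ = F·x = [244238/253633, -4603132/1775431]
step 2: P̄ = F·P·Fᵀ + Q = [2228550/253633 -1318049/253633; -1318049/253633 16674764/1775431]
step 2: y = z − H·x̄ = [1118035/1775431, -6247033/1775431]
step 2: S = H·P̄·Hᵀ + R = [19148221/1775431 5298593/1775431; 5298593/1775431 123081260/1775431]
step 2: K = P̄·Hᵀ·S⁻¹ = [321194191/1311631981 416978292/1311631981; 621194010/1311631981 -401082513/1311631981]
step 2: x' = x̄ + K·y = [-169905/119239271, -145292393/119239271]
step 2: P' = (I − K·H)·P̄ = [877165247/1311631981 86417326/1311631981; 86417326/1311631981 1777164704/1311631981]

step 0: x' = [304/2191, 1803/2191], P' = [1517/2191 226/2191; 226/2191 3344/2191]
step 1: x' = [236760/1775431, -2419946/1775431], P' = [1189631/1775431 115606/1775431; 115606/1775431 2424104/1775431]
step 2: x' = [-169905/119239271, -145292393/119239271], P' = [877165247/1311631981 86417326/1311631981; 86417326/1311631981 1777164704/1311631981]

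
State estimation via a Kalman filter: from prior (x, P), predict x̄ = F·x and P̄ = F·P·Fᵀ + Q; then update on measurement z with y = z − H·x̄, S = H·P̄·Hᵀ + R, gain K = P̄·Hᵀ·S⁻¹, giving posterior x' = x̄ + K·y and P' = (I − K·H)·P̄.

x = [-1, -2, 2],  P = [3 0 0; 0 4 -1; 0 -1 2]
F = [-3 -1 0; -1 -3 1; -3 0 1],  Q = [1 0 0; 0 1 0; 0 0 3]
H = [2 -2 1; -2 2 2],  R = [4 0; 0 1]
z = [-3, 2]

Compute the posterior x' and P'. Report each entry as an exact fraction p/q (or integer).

x' = [49/2941, 11791/8823, -783/2941]
P' = [22736/2941 21822/2941 1372/2941; 21822/2941 66823/8823 252/2941; 1372/2941 252/2941 1604/2941]

x̄ = F·x = [5, 9, 5]
P̄ = F·P·Fᵀ + Q = [32 22 28; 22 48 14; 28 14 32]
y = z − H·x̄ = [0, -16]
S = H·P̄·Hᵀ + R = [236 -52; -52 161]
K = P̄·Hᵀ·S⁻¹ = [800/2941 916/2941; -979/17646 4226/8823; 961/2941 968/2941]
x' = x̄ + K·y = [49/2941, 11791/8823, -783/2941]
P' = (I − K·H)·P̄ = [22736/2941 21822/2941 1372/2941; 21822/2941 66823/8823 252/2941; 1372/2941 252/2941 1604/2941]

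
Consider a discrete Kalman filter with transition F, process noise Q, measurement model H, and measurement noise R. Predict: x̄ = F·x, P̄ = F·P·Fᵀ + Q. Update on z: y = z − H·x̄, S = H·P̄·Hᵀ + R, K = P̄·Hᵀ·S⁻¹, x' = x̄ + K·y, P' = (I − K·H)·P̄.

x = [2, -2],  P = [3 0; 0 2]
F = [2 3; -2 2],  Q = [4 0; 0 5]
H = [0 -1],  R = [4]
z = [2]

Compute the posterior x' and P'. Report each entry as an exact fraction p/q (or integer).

x' = [-2, -82/29]
P' = [34 0; 0 100/29]

x̄ = F·x = [-2, -8]
P̄ = F·P·Fᵀ + Q = [34 0; 0 25]
y = z − H·x̄ = [-6]
S = H·P̄·Hᵀ + R = [29]
K = P̄·Hᵀ·S⁻¹ = [0; -25/29]
x' = x̄ + K·y = [-2, -82/29]
P' = (I − K·H)·P̄ = [34 0; 0 100/29]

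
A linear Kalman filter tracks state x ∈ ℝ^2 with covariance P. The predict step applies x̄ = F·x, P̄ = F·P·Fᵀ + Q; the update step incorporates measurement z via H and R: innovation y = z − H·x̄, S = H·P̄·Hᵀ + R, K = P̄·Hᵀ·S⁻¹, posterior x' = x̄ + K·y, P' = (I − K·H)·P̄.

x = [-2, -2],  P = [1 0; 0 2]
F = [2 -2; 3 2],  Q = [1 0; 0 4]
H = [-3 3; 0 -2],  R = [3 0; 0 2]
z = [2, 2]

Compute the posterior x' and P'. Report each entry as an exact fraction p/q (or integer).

x̄ = F·x = [0, -10]
P̄ = F·P·Fᵀ + Q = [13 -2; -2 21]
y = z − H·x̄ = [32, -18]
S = H·P̄·Hᵀ + R = [345 -138; -138 86]
K = P̄·Hᵀ·S⁻¹ = [-79/253 -5/11; 1/77 -36/77]
x' = x̄ + K·y = [-458/253, -90/77]
P' = (I − K·H)·P̄ = [194/253 5/11; 5/11 36/77]

x' = [-458/253, -90/77]
P' = [194/253 5/11; 5/11 36/77]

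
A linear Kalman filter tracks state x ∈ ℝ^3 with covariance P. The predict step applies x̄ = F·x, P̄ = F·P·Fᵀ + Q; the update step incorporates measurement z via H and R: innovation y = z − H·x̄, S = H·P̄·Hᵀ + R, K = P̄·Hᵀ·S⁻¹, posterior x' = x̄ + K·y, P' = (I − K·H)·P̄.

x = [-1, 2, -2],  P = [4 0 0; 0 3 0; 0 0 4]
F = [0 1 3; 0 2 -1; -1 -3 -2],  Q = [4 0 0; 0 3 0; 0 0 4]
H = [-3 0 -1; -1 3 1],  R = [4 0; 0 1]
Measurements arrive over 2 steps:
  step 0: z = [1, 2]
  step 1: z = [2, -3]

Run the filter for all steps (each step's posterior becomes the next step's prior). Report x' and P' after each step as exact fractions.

step 0: x̄ = F·x = [-4, 6, -1]
step 0: P̄ = F·P·Fᵀ + Q = [43 -6 -33; -6 19 -10; -33 -10 51]
step 0: y = z − H·x̄ = [-12, -19]
step 0: S = H·P̄·Hᵀ + R = [244 228; 228 308]
step 0: K = P̄·Hᵀ·S⁻¹ = [-1017/2896 -131/2896; -865/5792 1637/5792; 309/2896 279/2896]
step 0: x' = x̄ + K·y = [3109/2896, 14029/5792, -11905/2896]
step 0: P' = (I − K·H)·P̄ = [7291/1448 18043/2896 -19839/1448; 18043/2896 47507/5792 -52399/2896; -19839/1448 -52399/2896 58899/1448]
step 1: x̄ = F·x = [-57401/5792, 12967/1448, -685/5792]
step 1: P̄ = F·P·Fᵀ + Q = [1562251/5792 -283941/1448 -201337/5792; -283941/1448 53887/362 34855/1448; -201337/5792 34855/1448 63795/5792]
step 1: y = z − H·x̄ = [-20163/724, -7178/181]
step 1: S = H·P̄·Hᵀ + R = [404350/181 463414/181; 463414/181 545167/181]
step 1: K = P̄·Hᵀ·S⁻¹ = [-1612819/5983416 -1408927/20941956; -198739/4487562 581159/2243781; -2188781/17950248 8973031/62825868]
step 1: x' = x̄ + K·y = [22151399/83767824, -373193/4487562, -599722439/251303472]
step 1: P' = (I − K·H)·P̄ = [25696303/27922608 632149/747927 -140948863/83767824; 632149/747927 2589823/2243781 -5291863/2243781; -140948863/83767824 -5291863/2243781 1391111503/251303472]

step 0: x' = [3109/2896, 14029/5792, -11905/2896], P' = [7291/1448 18043/2896 -19839/1448; 18043/2896 47507/5792 -52399/2896; -19839/1448 -52399/2896 58899/1448]
step 1: x' = [22151399/83767824, -373193/4487562, -599722439/251303472], P' = [25696303/27922608 632149/747927 -140948863/83767824; 632149/747927 2589823/2243781 -5291863/2243781; -140948863/83767824 -5291863/2243781 1391111503/251303472]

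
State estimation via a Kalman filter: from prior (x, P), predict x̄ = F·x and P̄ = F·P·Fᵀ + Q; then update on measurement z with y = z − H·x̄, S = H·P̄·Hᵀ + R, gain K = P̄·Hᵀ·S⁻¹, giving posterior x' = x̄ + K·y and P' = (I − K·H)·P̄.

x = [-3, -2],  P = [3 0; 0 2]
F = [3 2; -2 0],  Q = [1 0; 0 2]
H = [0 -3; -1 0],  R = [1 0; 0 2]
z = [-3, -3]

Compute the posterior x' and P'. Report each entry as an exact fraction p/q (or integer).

x̄ = F·x = [-13, 6]
P̄ = F·P·Fᵀ + Q = [36 -18; -18 14]
y = z − H·x̄ = [15, -16]
S = H·P̄·Hᵀ + R = [127 -54; -54 38]
K = P̄·Hᵀ·S⁻¹ = [54/955 -828/955; -312/955 9/955]
x' = x̄ + K·y = [1643/955, 906/955]
P' = (I − K·H)·P̄ = [1656/955 -18/955; -18/955 104/955]

x' = [1643/955, 906/955]
P' = [1656/955 -18/955; -18/955 104/955]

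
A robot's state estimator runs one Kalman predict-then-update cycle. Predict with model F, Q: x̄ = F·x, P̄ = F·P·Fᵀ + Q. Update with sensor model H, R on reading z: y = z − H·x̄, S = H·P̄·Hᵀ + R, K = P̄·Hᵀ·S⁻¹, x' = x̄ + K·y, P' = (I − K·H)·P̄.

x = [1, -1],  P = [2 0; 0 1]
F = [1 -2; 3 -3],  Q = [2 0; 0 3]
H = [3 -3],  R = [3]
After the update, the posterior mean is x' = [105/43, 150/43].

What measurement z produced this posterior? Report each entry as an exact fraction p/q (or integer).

z = [-3]

x̄ = F·x = [3, 6]
P̄ = F·P·Fᵀ + Q = [8 12; 12 30]
S = H·P̄·Hᵀ + R = [129]
K = P̄·Hᵀ·S⁻¹ = [-4/43; -18/43]
x' − x̄ = [-24/43, -108/43] = K·y
y = (KᵀK)⁻¹·Kᵀ·(x' − x̄) = [6]
z = y + H·x̄ = [6] + [-9] = [-3]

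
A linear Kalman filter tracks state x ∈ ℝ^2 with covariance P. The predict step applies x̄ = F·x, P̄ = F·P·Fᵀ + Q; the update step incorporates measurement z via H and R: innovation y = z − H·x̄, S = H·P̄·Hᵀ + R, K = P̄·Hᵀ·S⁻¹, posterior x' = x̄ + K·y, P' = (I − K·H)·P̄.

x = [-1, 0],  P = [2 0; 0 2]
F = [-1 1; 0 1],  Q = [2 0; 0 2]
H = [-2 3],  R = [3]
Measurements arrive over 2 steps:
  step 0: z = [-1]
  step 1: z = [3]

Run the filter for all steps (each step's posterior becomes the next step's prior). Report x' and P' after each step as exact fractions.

step 0: x̄ = F·x = [1, 0]
step 0: P̄ = F·P·Fᵀ + Q = [6 2; 2 4]
step 0: y = z − H·x̄ = [1]
step 0: S = H·P̄·Hᵀ + R = [39]
step 0: K = P̄·Hᵀ·S⁻¹ = [-2/13; 8/39]
step 0: x' = x̄ + K·y = [11/13, 8/39]
step 0: P' = (I − K·H)·P̄ = [66/13 42/13; 42/13 92/39]
step 1: x̄ = F·x = [-25/39, 8/39]
step 1: P̄ = F·P·Fᵀ + Q = [116/39 -34/39; -34/39 170/39]
step 1: y = z − H·x̄ = [43/39]
step 1: S = H·P̄·Hᵀ + R = [2519/39]
step 1: K = P̄·Hᵀ·S⁻¹ = [-334/2519; 578/2519]
step 1: x' = x̄ + K·y = [-1983/2519, 1154/2519]
step 1: P' = (I − K·H)·P̄ = [4632/2519 2754/2519; 2754/2519 2414/2519]

step 0: x' = [11/13, 8/39], P' = [66/13 42/13; 42/13 92/39]
step 1: x' = [-1983/2519, 1154/2519], P' = [4632/2519 2754/2519; 2754/2519 2414/2519]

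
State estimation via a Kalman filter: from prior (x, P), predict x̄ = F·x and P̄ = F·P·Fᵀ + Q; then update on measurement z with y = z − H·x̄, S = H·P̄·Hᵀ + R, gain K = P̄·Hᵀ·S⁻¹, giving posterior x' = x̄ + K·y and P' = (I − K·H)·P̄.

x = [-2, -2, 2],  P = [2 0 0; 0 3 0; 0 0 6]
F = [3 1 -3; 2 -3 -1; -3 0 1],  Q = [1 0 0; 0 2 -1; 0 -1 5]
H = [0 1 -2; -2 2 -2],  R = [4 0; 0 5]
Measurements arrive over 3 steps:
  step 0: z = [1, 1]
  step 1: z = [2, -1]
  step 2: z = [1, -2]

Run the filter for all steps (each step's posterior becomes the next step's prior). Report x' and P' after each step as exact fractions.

step 0: x̄ = F·x = [-14, 0, 8]
step 0: P̄ = F·P·Fᵀ + Q = [76 21 -36; 21 43 -19; -36 -19 29]
step 0: y = z − H·x̄ = [17, -11]
step 0: S = H·P̄·Hᵀ + R = [239 130; 130 293]
step 0: K = P̄·Hᵀ·S⁻¹ = [32189/53127 -21172/53127; 13073/53127 9068/53127; -19441/53127 4274/53127]
step 0: x' = x̄ + K·y = [12109/17709, 40831/17709, 15835/17709]
step 0: P' = (I − K·H)·P̄ = [239539/53127 244462/53127 57853/53127; 244462/53127 481972/53127 214840/53127; 57853/53127 214840/53127 146302/53127]
step 1: x̄ = F·x = [29653/17709, -114110/17709, -20492/17709]
step 1: P̄ = F·P·Fᵀ + Q = [3144046/53127 -82967/53127 -2419067/53127; -82967/53127 3672544/53127 208240/53127; -2419067/53127 208240/53127 2220670/53127]
step 1: y = z − H·x̄ = [108544/17709, 228833/17709]
step 1: S = H·P̄·Hᵀ + R = [11934772/53127 5467994/53127; 5467994/53127 16059955/53127]
step 1: K = P̄·Hᵀ·S⁻¹ = [534589793/1015007704 -142070031/507503852; 63523859/761255778 157329613/380627889; -56805997/126875963 25765936/126875963]
step 1: x' = x̄ + K·y = [652321281/507503852, -224951957/380627889, -162052964/126875963]
step 1: P' = (I − K·H)·P̄ = [3576853887/1015007704 898662073/253751926 91018070/126875963; 898662073/253751926 3355586566/380627889 538089808/126875963; 91018070/126875963 538089808/126875963 382656898/126875963]
step 2: x̄ = F·x = [10804990405/1522511556, 1426331123/253751926, -2605175699/507503852]
step 2: P̄ = F·P·Fᵀ + Q = [157017591221/3045023112 3261052487/507503852 -39116942227/1015007704; 3261052487/507503852 19928179191/253751926 -1229492087/507503852; -39116942227/1015007704 -1229492087/507503852 35959111327/1015007704]
step 2: y = z − H·x̄ = [-1888877448/126875963, -3545517493/380627889]
step 2: S = H·P̄·Hᵀ + R = [29680641198/126875963 18562975628/126875963; 18562975628/126875963 124379488111/380627889]
step 2: K = P̄·Hᵀ·S⁻¹ = [22242500914333/41897782742604 -1941909255465/6982963790434; 2069572129895/20948891371302 1438245085501/3491481895217; -6127267096321/13965927580868 1401119134245/6982963790434]
step 2: x' = x̄ + K·y = [74736114381157/41897782742604, 6559268714429/20948891371302, -6573838452755/13965927580868]
step 2: P' = (I − K·H)·P̄ = [149336934450031/41897782742604 37861646894695/10474445685651 2603190996727/3491481895217; 37861646894695/10474445685651 93157825812115/10474445685651 29672893850775/6982963790434; 2603190996727/3491481895217 29672893850775/6982963790434 41927428043417/13965927580868]

step 0: x' = [12109/17709, 40831/17709, 15835/17709], P' = [239539/53127 244462/53127 57853/53127; 244462/53127 481972/53127 214840/53127; 57853/53127 214840/53127 146302/53127]
step 1: x' = [652321281/507503852, -224951957/380627889, -162052964/126875963], P' = [3576853887/1015007704 898662073/253751926 91018070/126875963; 898662073/253751926 3355586566/380627889 538089808/126875963; 91018070/126875963 538089808/126875963 382656898/126875963]
step 2: x' = [74736114381157/41897782742604, 6559268714429/20948891371302, -6573838452755/13965927580868], P' = [149336934450031/41897782742604 37861646894695/10474445685651 2603190996727/3491481895217; 37861646894695/10474445685651 93157825812115/10474445685651 29672893850775/6982963790434; 2603190996727/3491481895217 29672893850775/6982963790434 41927428043417/13965927580868]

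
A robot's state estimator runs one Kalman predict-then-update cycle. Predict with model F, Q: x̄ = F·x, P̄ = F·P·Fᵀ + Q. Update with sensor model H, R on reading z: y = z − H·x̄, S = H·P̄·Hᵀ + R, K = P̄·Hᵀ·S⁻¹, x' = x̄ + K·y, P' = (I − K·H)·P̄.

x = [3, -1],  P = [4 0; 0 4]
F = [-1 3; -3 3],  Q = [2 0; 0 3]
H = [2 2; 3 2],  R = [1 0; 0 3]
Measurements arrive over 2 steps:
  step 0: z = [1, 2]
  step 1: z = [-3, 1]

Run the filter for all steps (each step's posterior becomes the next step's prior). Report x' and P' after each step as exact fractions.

step 0: x̄ = F·x = [-6, -12]
step 0: P̄ = F·P·Fᵀ + Q = [42 48; 48 75]
step 0: y = z − H·x̄ = [37, 44]
step 0: S = H·P̄·Hᵀ + R = [853 1032; 1032 1257]
step 0: K = P̄·Hᵀ·S⁻¹ = [-948/2399 1202/2399; 1938/2399 -1030/2399]
step 0: x' = x̄ + K·y = [3418/2399, -2402/2399]
step 0: P' = (I − K·H)·P̄ = [4554/2399 -5028/2399; -5028/2399 5997/2399]
step 1: x̄ = F·x = [-10624/2399, -17460/2399]
step 1: P̄ = F·P·Fᵀ + Q = [93493/2399 127971/2399; 127971/2399 192660/2399]
step 1: y = z − H·x̄ = [48971/2399, 69191/2399]
step 1: S = H·P̄·Hᵀ + R = [2170779/2399 2611308/2399; 2611308/2399 3154926/2399]
step 1: K = P̄·Hᵀ·S⁻¹ = [-46622/412917 217591/825834; 334164/688195 -217579/1376390]
step 1: x' = x̄ + K·y = [238353/275278, -2650099/1376390]
step 1: P' = (I − K·H)·P̄ = [746017/825834 -264213/275278; -264213/275278 1655229/1376390]

step 0: x' = [3418/2399, -2402/2399], P' = [4554/2399 -5028/2399; -5028/2399 5997/2399]
step 1: x' = [238353/275278, -2650099/1376390], P' = [746017/825834 -264213/275278; -264213/275278 1655229/1376390]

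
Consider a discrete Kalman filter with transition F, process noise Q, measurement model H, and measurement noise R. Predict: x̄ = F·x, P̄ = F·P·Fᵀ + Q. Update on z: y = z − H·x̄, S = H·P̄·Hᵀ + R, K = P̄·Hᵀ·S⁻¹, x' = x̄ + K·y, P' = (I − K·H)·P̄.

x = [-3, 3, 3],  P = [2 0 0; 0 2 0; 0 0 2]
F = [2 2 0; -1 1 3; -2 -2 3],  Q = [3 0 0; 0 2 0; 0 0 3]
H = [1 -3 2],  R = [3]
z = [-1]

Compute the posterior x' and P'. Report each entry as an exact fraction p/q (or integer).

x̄ = F·x = [0, 15, 9]
P̄ = F·P·Fᵀ + Q = [19 0 -16; 0 24 18; -16 18 37]
y = z − H·x̄ = [26]
S = H·P̄·Hᵀ + R = [106]
K = P̄·Hᵀ·S⁻¹ = [-13/106; -18/53; 2/53]
x' = x̄ + K·y = [-169/53, 327/53, 529/53]
P' = (I − K·H)·P̄ = [1845/106 -234/53 -822/53; -234/53 624/53 1026/53; -822/53 1026/53 1953/53]

x' = [-169/53, 327/53, 529/53]
P' = [1845/106 -234/53 -822/53; -234/53 624/53 1026/53; -822/53 1026/53 1953/53]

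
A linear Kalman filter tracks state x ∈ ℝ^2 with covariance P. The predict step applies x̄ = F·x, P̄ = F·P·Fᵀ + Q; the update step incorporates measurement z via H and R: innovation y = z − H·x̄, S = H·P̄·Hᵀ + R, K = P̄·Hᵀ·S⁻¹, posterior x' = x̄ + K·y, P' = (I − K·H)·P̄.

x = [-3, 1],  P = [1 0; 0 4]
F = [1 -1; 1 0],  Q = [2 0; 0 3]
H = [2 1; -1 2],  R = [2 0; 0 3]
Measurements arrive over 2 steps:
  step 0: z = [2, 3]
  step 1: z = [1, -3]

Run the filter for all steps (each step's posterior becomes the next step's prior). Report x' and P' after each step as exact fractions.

step 0: x' = [62/827, 928/827], P' = [339/827 -48/827; -48/827 402/827]
step 1: x' = [195052/280229, -213937/280229], P' = [106389/280229 -14304/280229; -14304/280229 133302/280229]

step 0: x̄ = F·x = [-4, -3]
step 0: P̄ = F·P·Fᵀ + Q = [7 1; 1 4]
step 0: y = z − H·x̄ = [13, 5]
step 0: S = H·P̄·Hᵀ + R = [38 -3; -3 22]
step 0: K = P̄·Hᵀ·S⁻¹ = [315/827 -145/827; 153/827 284/827]
step 0: x' = x̄ + K·y = [62/827, 928/827]
step 0: P' = (I − K·H)·P̄ = [339/827 -48/827; -48/827 402/827]
step 1: x̄ = F·x = [-866/827, 62/827]
step 1: P̄ = F·P·Fᵀ + Q = [2491/827 387/827; 387/827 2820/827]
step 1: y = z − H·x̄ = [2497/827, -3471/827]
step 1: S = H·P̄·Hᵀ + R = [15986/827 1819/827; 1819/827 14704/827]
step 1: K = P̄·Hᵀ·S⁻¹ = [99237/280229 -44999/280229; 52347/280229 93636/280229]
step 1: x' = x̄ + K·y = [195052/280229, -213937/280229]
step 1: P' = (I − K·H)·P̄ = [106389/280229 -14304/280229; -14304/280229 133302/280229]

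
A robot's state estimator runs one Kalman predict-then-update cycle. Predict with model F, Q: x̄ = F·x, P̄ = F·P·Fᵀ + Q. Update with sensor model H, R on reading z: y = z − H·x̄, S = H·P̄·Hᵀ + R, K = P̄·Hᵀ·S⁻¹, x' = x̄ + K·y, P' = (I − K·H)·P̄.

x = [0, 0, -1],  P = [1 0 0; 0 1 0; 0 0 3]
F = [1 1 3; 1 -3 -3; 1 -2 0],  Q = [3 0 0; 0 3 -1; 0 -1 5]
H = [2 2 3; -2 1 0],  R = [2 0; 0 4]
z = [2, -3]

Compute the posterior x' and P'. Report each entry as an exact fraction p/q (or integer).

x' = [16290/14687, -8917/14687, 248/773]
P' = [14845/14687 10244/14687 -845/773; 10244/14687 39512/14687 -1674/773; -845/773 -1674/773 1778/773]

x̄ = F·x = [-3, 3, 0]
P̄ = F·P·Fᵀ + Q = [32 -29 -1; -29 40 6; -1 6 10]
y = z − H·x̄ = [2, -12]
S = H·P̄·Hᵀ + R = [208 34; 34 288]
K = P̄·Hᵀ·S⁻¹ = [2013/29374 -9723/29374; 2047/14687 4756/14687; 148/773 4/773]
x' = x̄ + K·y = [16290/14687, -8917/14687, 248/773]
P' = (I − K·H)·P̄ = [14845/14687 10244/14687 -845/773; 10244/14687 39512/14687 -1674/773; -845/773 -1674/773 1778/773]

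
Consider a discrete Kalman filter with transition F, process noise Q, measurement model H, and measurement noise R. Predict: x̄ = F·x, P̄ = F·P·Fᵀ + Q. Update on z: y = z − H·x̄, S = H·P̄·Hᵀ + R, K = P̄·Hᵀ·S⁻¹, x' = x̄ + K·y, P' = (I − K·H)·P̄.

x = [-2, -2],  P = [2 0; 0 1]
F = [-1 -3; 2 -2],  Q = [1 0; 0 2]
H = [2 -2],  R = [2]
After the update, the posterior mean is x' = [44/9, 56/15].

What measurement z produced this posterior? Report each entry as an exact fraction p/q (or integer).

x̄ = F·x = [8, 0]
P̄ = F·P·Fᵀ + Q = [12 2; 2 14]
S = H·P̄·Hᵀ + R = [90]
K = P̄·Hᵀ·S⁻¹ = [2/9; -4/15]
x' − x̄ = [-28/9, 56/15] = K·y
y = (KᵀK)⁻¹·Kᵀ·(x' − x̄) = [-14]
z = y + H·x̄ = [-14] + [16] = [2]

z = [2]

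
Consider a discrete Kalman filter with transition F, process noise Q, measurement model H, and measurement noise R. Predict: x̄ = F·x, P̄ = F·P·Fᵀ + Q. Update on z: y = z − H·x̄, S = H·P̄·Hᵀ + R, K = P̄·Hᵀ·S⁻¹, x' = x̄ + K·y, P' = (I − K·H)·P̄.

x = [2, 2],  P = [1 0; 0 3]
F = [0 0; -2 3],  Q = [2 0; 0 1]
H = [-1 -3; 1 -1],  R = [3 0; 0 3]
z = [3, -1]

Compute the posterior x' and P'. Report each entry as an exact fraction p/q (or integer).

x' = [-1584/2005, -1238/2005]
P' = [1938/2005 -384/2005; -384/2005 672/2005]

x̄ = F·x = [0, 2]
P̄ = F·P·Fᵀ + Q = [2 0; 0 32]
y = z − H·x̄ = [9, 1]
S = H·P̄·Hᵀ + R = [293 94; 94 37]
K = P̄·Hᵀ·S⁻¹ = [-262/2005 774/2005; -544/2005 -352/2005]
x' = x̄ + K·y = [-1584/2005, -1238/2005]
P' = (I − K·H)·P̄ = [1938/2005 -384/2005; -384/2005 672/2005]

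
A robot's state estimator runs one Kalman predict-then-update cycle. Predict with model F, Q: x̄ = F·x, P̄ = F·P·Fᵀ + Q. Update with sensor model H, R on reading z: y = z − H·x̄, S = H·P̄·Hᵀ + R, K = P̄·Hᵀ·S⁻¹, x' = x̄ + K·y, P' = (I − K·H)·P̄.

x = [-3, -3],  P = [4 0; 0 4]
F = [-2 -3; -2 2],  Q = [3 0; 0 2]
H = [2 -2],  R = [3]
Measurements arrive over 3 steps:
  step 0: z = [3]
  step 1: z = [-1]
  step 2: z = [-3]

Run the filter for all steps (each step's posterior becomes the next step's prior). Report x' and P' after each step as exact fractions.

step 0: x̄ = F·x = [15, 0]
step 0: P̄ = F·P·Fᵀ + Q = [55 -8; -8 34]
step 0: y = z − H·x̄ = [-27]
step 0: S = H·P̄·Hᵀ + R = [423]
step 0: K = P̄·Hᵀ·S⁻¹ = [14/47; -28/141]
step 0: x' = x̄ + K·y = [327/47, 252/47]
step 0: P' = (I − K·H)·P̄ = [821/47 800/47; 800/47 814/47]
step 1: x̄ = F·x = [-30, -150/47]
step 1: P̄ = F·P·Fᵀ + Q = [433 0; 0 234/47]
step 1: y = z − H·x̄ = [2473/47]
step 1: S = H·P̄·Hᵀ + R = [82481/47]
step 1: K = P̄·Hᵀ·S⁻¹ = [40702/82481; -468/82481]
step 1: x' = x̄ + K·y = [-332812/82481, -287862/82481]
step 1: P' = (I − K·H)·P̄ = [466341/82481 405288/82481; 405288/82481 405990/82481]
step 2: x̄ = F·x = [1529210/82481, 89900/82481]
step 2: P̄ = F·P·Fᵀ + Q = [10630173/82481 240000/82481; 240000/82481 411982/82481]
step 2: y = z − H·x̄ = [-3126063/82481]
step 2: S = H·P̄·Hᵀ + R = [42496063/82481]
step 2: K = P̄·Hᵀ·S⁻¹ = [20780346/42496063; -343964/42496063]
step 2: x' = x̄ + K·y = [299872/42496063, 59354872/42496063]
step 2: P' = (I − K·H)·P̄ = [241482543/42496063 210312024/42496063; 210312024/42496063 210827970/42496063]

step 0: x' = [327/47, 252/47], P' = [821/47 800/47; 800/47 814/47]
step 1: x' = [-332812/82481, -287862/82481], P' = [466341/82481 405288/82481; 405288/82481 405990/82481]
step 2: x' = [299872/42496063, 59354872/42496063], P' = [241482543/42496063 210312024/42496063; 210312024/42496063 210827970/42496063]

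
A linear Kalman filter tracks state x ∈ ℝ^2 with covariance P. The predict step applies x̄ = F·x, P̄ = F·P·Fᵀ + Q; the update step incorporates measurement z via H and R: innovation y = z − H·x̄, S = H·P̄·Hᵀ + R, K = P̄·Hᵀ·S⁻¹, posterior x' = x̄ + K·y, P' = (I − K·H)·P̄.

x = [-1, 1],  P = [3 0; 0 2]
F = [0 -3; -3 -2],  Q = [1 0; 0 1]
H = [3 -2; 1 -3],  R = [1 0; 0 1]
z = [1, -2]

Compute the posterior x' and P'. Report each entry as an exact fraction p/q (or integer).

x' = [25459/26903, 26087/26903]
P' = [7039/26903 4872/26903; 4872/26903 5436/26903]

x̄ = F·x = [-3, 1]
P̄ = F·P·Fᵀ + Q = [19 12; 12 36]
y = z − H·x̄ = [12, 4]
S = H·P̄·Hᵀ + R = [172 141; 141 272]
K = P̄·Hᵀ·S⁻¹ = [11373/26903 -7577/26903; 3744/26903 -11436/26903]
x' = x̄ + K·y = [25459/26903, 26087/26903]
P' = (I − K·H)·P̄ = [7039/26903 4872/26903; 4872/26903 5436/26903]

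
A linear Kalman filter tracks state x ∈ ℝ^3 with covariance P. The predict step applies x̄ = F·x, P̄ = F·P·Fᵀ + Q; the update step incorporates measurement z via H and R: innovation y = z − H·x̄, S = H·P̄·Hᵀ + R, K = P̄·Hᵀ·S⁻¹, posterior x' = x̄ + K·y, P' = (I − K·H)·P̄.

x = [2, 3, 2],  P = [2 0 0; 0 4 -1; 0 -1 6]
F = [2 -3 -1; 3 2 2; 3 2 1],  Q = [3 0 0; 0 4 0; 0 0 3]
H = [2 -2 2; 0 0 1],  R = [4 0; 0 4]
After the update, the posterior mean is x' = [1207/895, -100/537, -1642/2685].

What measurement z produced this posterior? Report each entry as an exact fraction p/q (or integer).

z = [2, -2]

x̄ = F·x = [-7, 16, 14]
P̄ = F·P·Fᵀ + Q = [47 -16 -13; -16 54 40; -13 40 39]
S = H·P̄·Hᵀ + R = [268 -28; -28 43]
K = P̄·Hᵀ·S⁻¹ = [328/895 -57/895; -73/537 452/537; -28/2685 2417/2685]
x' − x̄ = [7472/895, -8692/537, -39232/2685] = K·y
y = (KᵀK)⁻¹·Kᵀ·(x' − x̄) = [20, -16]
z = y + H·x̄ = [20, -16] + [-18, 14] = [2, -2]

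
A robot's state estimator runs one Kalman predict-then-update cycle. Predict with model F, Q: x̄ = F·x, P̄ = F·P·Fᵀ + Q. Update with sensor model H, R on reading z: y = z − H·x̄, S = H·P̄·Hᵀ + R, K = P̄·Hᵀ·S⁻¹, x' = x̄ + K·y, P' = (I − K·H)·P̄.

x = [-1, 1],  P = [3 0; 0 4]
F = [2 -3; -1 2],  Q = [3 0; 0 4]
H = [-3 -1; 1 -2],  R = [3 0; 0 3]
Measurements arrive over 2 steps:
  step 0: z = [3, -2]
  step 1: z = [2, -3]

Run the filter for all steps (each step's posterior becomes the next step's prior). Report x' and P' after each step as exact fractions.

step 0: x' = [-530/457, 2328/5027], P' = [138/457 -33/457; -33/457 2799/5027]
step 1: x' = [-1009333/933724, 2349067/2334310], P' = [276537/933724 -31323/466862; -31323/466862 640998/1167155]

step 0: x̄ = F·x = [-5, 3]
step 0: P̄ = F·P·Fᵀ + Q = [51 -30; -30 23]
step 0: y = z − H·x̄ = [-9, 9]
step 0: S = H·P̄·Hᵀ + R = [305 -257; -257 266]
step 0: K = P̄·Hᵀ·S⁻¹ = [-127/457 68/457; -570/5027 -1987/5027]
step 0: x' = x̄ + K·y = [-530/457, 2328/5027]
step 0: P' = (I − K·H)·P̄ = [138/457 -33/457; -33/457 2799/5027]
step 1: x̄ = F·x = [-18644/5027, 10486/5027]
step 1: P̄ = F·P·Fᵀ + Q = [50700/5027 -22371/5027; -22371/5027 34274/5027]
step 1: y = z − H·x̄ = [-35392/5027, 24535/5027]
step 1: S = H·P̄·Hᵀ + R = [371429/5027 -195407/5027; -195407/5027 292361/5027]
step 1: K = P̄·Hᵀ·S⁻¹ = [-255655/933724 133943/933724; -270717/2334310 -906869/2334310]
step 1: x' = x̄ + K·y = [-1009333/933724, 2349067/2334310]
step 1: P' = (I − K·H)·P̄ = [276537/933724 -31323/466862; -31323/466862 640998/1167155]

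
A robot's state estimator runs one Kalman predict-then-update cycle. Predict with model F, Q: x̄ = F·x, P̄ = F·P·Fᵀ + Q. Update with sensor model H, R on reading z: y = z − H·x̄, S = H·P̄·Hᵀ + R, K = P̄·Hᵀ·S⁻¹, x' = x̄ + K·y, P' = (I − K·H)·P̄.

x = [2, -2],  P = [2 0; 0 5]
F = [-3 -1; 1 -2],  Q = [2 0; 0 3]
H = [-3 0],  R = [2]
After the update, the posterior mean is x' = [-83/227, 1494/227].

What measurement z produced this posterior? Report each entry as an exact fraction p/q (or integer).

z = [1]

x̄ = F·x = [-4, 6]
P̄ = F·P·Fᵀ + Q = [25 4; 4 25]
S = H·P̄·Hᵀ + R = [227]
K = P̄·Hᵀ·S⁻¹ = [-75/227; -12/227]
x' − x̄ = [825/227, 132/227] = K·y
y = (KᵀK)⁻¹·Kᵀ·(x' − x̄) = [-11]
z = y + H·x̄ = [-11] + [12] = [1]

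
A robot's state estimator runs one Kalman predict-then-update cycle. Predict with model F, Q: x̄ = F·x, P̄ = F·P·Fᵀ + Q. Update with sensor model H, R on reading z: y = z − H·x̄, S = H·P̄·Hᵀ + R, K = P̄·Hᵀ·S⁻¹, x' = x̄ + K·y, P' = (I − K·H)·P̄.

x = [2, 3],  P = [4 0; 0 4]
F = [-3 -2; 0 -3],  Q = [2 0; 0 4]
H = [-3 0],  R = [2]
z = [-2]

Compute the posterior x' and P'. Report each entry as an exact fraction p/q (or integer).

x' = [75/122, -207/61]
P' = [27/122 6/61; 6/61 1792/61]

x̄ = F·x = [-12, -9]
P̄ = F·P·Fᵀ + Q = [54 24; 24 40]
y = z − H·x̄ = [-38]
S = H·P̄·Hᵀ + R = [488]
K = P̄·Hᵀ·S⁻¹ = [-81/244; -9/61]
x' = x̄ + K·y = [75/122, -207/61]
P' = (I − K·H)·P̄ = [27/122 6/61; 6/61 1792/61]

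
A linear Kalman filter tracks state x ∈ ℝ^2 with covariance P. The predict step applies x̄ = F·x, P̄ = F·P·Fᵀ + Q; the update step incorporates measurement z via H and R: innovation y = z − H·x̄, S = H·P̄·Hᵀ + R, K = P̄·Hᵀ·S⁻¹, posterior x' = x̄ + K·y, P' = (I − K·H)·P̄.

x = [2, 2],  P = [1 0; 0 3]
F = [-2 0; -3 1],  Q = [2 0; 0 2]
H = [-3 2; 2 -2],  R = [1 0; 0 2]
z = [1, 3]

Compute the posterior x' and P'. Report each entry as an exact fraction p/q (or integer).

x' = [-586/151, -802/151]
P' = [294/151 390/151; 390/151 542/151]

x̄ = F·x = [-4, -4]
P̄ = F·P·Fᵀ + Q = [6 6; 6 14]
y = z − H·x̄ = [-3, 3]
S = H·P̄·Hᵀ + R = [39 -32; -32 34]
K = P̄·Hᵀ·S⁻¹ = [-102/151 -96/151; -86/151 -152/151]
x' = x̄ + K·y = [-586/151, -802/151]
P' = (I − K·H)·P̄ = [294/151 390/151; 390/151 542/151]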